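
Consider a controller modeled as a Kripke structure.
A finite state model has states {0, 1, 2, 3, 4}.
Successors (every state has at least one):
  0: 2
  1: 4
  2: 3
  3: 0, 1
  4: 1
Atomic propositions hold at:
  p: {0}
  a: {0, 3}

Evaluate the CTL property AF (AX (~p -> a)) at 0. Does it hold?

Sat(~p) = {1, 2, 3, 4}
Sat(~p -> a) = {0, 3}
Sat(AX (~p -> a)) = {s : every successor in {0, 3}} = {2}
AF (AX (~p -> a)): least fixpoint, start Z0 = {2}, add states with every successor in Z. Z1 = {0, 2}; fixed.
Sat(AF (AX (~p -> a))) = {0, 2}
0 ∈ Sat(AF (AX (~p -> a))) = {0, 2}, so the formula holds at 0.

Yes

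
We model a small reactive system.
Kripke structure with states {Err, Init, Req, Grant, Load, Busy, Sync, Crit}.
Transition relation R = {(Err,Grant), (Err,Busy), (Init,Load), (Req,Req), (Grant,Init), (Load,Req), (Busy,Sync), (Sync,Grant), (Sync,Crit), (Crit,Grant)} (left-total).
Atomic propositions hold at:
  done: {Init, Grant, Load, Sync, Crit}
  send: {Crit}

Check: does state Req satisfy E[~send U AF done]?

No

Sat(~send) = {Err, Init, Req, Grant, Load, Busy, Sync}
AF done: least fixpoint, start Z0 = {Init, Grant, Load, Sync, Crit}, add states with every successor in Z. Z1 = {Init, Grant, Load, Busy, Sync, Crit}; Z2 = {Err, Init, Grant, Load, Busy, Sync, Crit}; fixed.
Sat(AF done) = {Err, Init, Grant, Load, Busy, Sync, Crit}
E[~send U AF done]: least fixpoint, start Z0 = Sat(AF done) = {Err, Init, Grant, Load, Busy, Sync, Crit}, add states in Sat(~send) with some successor in Z. Already a fixed point.
Sat(E[~send U AF done]) = {Err, Init, Grant, Load, Busy, Sync, Crit}
Req ∉ Sat(E[~send U AF done]) = {Err, Init, Grant, Load, Busy, Sync, Crit}, so the formula does not hold at Req.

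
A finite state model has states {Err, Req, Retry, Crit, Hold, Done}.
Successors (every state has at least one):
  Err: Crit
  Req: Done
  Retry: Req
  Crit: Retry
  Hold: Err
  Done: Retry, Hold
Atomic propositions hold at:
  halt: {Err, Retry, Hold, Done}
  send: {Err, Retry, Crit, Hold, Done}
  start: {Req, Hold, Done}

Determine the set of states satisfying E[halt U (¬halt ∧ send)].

Sat(¬halt) = {Req, Crit}
Sat(¬halt ∧ send) = {Crit}
E[halt U (¬halt ∧ send)]: least fixpoint, start Z0 = Sat((¬halt ∧ send)) = {Crit}, add states in Sat(halt) with some successor in Z. Z1 = {Err, Crit}; Z2 = {Err, Crit, Hold}; Z3 = {Err, Crit, Hold, Done}; fixed.
Sat(E[halt U (¬halt ∧ send)]) = {Err, Crit, Hold, Done}

{Err, Crit, Hold, Done}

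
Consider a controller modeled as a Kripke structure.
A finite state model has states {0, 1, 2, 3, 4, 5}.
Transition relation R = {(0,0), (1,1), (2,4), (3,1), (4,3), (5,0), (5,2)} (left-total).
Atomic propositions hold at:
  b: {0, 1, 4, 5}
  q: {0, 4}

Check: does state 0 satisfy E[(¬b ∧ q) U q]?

Yes

Sat(¬b) = {2, 3}
Sat(¬b ∧ q) = ∅
E[(¬b ∧ q) U q]: least fixpoint, start Z0 = Sat(q) = {0, 4}, add states in Sat(¬b ∧ q) with some successor in Z. Already a fixed point.
Sat(E[(¬b ∧ q) U q]) = {0, 4}
0 ∈ Sat(E[(¬b ∧ q) U q]) = {0, 4}, so the formula holds at 0.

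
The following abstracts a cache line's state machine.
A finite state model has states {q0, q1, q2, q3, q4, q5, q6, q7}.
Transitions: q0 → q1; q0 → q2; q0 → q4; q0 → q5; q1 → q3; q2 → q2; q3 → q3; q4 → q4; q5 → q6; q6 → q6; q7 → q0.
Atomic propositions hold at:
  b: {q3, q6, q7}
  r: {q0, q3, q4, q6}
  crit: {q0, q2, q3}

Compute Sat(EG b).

EG b: greatest fixpoint, start Z0 = {q3, q6, q7}, keep only states in Sat with some successor in Z. Z1 = {q3, q6}; fixed.
Sat(EG b) = {q3, q6}

{q3, q6}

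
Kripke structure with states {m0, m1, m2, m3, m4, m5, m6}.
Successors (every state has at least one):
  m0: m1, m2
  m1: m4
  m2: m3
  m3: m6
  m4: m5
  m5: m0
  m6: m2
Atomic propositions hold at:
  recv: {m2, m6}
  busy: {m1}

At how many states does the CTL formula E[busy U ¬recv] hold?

Sat(¬recv) = {m0, m1, m3, m4, m5}
E[busy U ¬recv]: least fixpoint, start Z0 = Sat(¬recv) = {m0, m1, m3, m4, m5}, add states in Sat(busy) with some successor in Z. Already a fixed point.
Sat(E[busy U ¬recv]) = {m0, m1, m3, m4, m5}
|Sat(E[busy U ¬recv])| = |{m0, m1, m3, m4, m5}| = 5.

5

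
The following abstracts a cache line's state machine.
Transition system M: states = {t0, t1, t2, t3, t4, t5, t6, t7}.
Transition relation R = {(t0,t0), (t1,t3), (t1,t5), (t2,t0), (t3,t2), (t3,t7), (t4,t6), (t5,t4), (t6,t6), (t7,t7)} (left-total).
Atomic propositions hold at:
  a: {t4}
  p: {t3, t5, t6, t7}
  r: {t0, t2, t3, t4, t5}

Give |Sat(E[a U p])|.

5

E[a U p]: least fixpoint, start Z0 = Sat(p) = {t3, t5, t6, t7}, add states in Sat(a) with some successor in Z. Z1 = {t3, t4, t5, t6, t7}; fixed.
Sat(E[a U p]) = {t3, t4, t5, t6, t7}
|Sat(E[a U p])| = |{t3, t4, t5, t6, t7}| = 5.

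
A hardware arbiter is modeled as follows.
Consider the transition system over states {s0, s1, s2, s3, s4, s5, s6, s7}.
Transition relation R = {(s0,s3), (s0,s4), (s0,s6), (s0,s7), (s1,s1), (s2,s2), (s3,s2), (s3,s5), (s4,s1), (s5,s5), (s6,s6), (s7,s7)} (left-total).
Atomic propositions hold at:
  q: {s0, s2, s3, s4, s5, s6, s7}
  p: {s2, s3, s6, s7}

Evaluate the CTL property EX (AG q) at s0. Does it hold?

Yes

AG q: greatest fixpoint, start Z0 = {s0, s2, s3, s4, s5, s6, s7}, keep only states in Sat with every successor in Z. Z1 = {s0, s2, s3, s5, s6, s7}; Z2 = {s2, s3, s5, s6, s7}; fixed.
Sat(AG q) = {s2, s3, s5, s6, s7}
Sat(EX (AG q)) = {s : some successor in {s2, s3, s5, s6, s7}} = {s0, s2, s3, s5, s6, s7}
s0 ∈ Sat(EX (AG q)) = {s0, s2, s3, s5, s6, s7}, so the formula holds at s0.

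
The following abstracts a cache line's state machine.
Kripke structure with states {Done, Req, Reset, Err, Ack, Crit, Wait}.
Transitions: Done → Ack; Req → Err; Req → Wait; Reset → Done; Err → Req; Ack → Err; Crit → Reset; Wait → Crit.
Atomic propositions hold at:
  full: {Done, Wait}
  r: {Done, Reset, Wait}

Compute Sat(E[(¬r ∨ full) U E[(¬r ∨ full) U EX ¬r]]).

{Done, Req, Err, Ack, Wait}

Sat(¬r) = {Req, Err, Ack, Crit}
Sat(¬r ∨ full) = {Done, Req, Err, Ack, Crit, Wait}
Sat(EX ¬r) = {s : some successor in {Req, Err, Ack, Crit}} = {Done, Req, Err, Ack, Wait}
E[(¬r ∨ full) U EX ¬r]: least fixpoint, start Z0 = Sat(EX ¬r) = {Done, Req, Err, Ack, Wait}, add states in Sat(¬r ∨ full) with some successor in Z. Already a fixed point.
Sat(E[(¬r ∨ full) U EX ¬r]) = {Done, Req, Err, Ack, Wait}
E[(¬r ∨ full) U E[(¬r ∨ full) U EX ¬r]]: least fixpoint, start Z0 = Sat(E[(¬r ∨ full) U EX ¬r]) = {Done, Req, Err, Ack, Wait}, add states in Sat(¬r ∨ full) with some successor in Z. Already a fixed point.
Sat(E[(¬r ∨ full) U E[(¬r ∨ full) U EX ¬r]]) = {Done, Req, Err, Ack, Wait}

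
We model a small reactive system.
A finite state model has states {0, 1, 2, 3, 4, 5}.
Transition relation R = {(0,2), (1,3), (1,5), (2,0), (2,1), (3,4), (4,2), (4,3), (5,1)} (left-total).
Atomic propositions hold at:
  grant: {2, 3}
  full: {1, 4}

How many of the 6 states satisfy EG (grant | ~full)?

Sat(~full) = {0, 2, 3, 5}
Sat(grant | ~full) = {0, 2, 3, 5}
EG (grant | ~full): greatest fixpoint, start Z0 = {0, 2, 3, 5}, keep only states in Sat with some successor in Z. Z1 = {0, 2}; fixed.
Sat(EG (grant | ~full)) = {0, 2}
|Sat(EG (grant | ~full))| = |{0, 2}| = 2.

2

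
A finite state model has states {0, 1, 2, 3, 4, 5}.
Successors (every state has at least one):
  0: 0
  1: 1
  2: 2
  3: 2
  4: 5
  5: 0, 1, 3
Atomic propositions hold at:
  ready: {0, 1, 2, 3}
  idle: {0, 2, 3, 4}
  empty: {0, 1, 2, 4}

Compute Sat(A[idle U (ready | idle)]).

{0, 1, 2, 3, 4}

Sat(ready | idle) = {0, 1, 2, 3, 4}
A[idle U (ready | idle)]: least fixpoint, start Z0 = Sat((ready | idle)) = {0, 1, 2, 3, 4}, add states in Sat(idle) with every successor in Z. Already a fixed point.
Sat(A[idle U (ready | idle)]) = {0, 1, 2, 3, 4}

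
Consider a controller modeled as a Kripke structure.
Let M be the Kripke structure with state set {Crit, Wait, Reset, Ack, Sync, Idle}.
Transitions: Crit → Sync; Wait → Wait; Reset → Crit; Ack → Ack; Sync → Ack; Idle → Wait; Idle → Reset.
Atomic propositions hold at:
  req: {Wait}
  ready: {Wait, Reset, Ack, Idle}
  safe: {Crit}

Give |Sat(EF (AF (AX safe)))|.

Sat(AX safe) = {s : every successor in {Crit}} = {Reset}
AF (AX safe): least fixpoint, start Z0 = {Reset}, add states with every successor in Z. Already a fixed point.
Sat(AF (AX safe)) = {Reset}
EF (AF (AX safe)): least fixpoint, start Z0 = {Reset}, add states with some successor in Z. Z1 = {Reset, Idle}; fixed.
Sat(EF (AF (AX safe))) = {Reset, Idle}
|Sat(EF (AF (AX safe)))| = |{Reset, Idle}| = 2.

2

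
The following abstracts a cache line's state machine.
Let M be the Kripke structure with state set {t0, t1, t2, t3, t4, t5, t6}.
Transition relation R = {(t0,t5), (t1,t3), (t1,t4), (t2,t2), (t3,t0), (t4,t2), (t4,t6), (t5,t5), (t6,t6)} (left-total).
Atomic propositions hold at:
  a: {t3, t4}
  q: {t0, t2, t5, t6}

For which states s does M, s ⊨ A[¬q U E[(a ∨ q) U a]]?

Sat(¬q) = {t1, t3, t4}
Sat(a ∨ q) = {t0, t2, t3, t4, t5, t6}
E[(a ∨ q) U a]: least fixpoint, start Z0 = Sat(a) = {t3, t4}, add states in Sat(a ∨ q) with some successor in Z. Already a fixed point.
Sat(E[(a ∨ q) U a]) = {t3, t4}
A[¬q U E[(a ∨ q) U a]]: least fixpoint, start Z0 = Sat(E[(a ∨ q) U a]) = {t3, t4}, add states in Sat(¬q) with every successor in Z. Z1 = {t1, t3, t4}; fixed.
Sat(A[¬q U E[(a ∨ q) U a]]) = {t1, t3, t4}

{t1, t3, t4}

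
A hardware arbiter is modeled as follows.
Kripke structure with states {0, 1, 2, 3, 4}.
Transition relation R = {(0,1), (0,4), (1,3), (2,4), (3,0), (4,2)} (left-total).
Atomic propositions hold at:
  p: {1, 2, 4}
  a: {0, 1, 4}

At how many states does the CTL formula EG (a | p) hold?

Sat(a | p) = {0, 1, 2, 4}
EG (a | p): greatest fixpoint, start Z0 = {0, 1, 2, 4}, keep only states in Sat with some successor in Z. Z1 = {0, 2, 4}; fixed.
Sat(EG (a | p)) = {0, 2, 4}
|Sat(EG (a | p))| = |{0, 2, 4}| = 3.

3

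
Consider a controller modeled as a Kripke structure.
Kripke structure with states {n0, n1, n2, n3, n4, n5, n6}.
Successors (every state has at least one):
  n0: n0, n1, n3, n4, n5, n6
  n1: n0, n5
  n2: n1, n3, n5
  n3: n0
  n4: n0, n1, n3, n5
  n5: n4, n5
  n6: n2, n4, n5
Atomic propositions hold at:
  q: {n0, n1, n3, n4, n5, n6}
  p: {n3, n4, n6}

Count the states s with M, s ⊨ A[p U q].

6

A[p U q]: least fixpoint, start Z0 = Sat(q) = {n0, n1, n3, n4, n5, n6}, add states in Sat(p) with every successor in Z. Already a fixed point.
Sat(A[p U q]) = {n0, n1, n3, n4, n5, n6}
|Sat(A[p U q])| = |{n0, n1, n3, n4, n5, n6}| = 6.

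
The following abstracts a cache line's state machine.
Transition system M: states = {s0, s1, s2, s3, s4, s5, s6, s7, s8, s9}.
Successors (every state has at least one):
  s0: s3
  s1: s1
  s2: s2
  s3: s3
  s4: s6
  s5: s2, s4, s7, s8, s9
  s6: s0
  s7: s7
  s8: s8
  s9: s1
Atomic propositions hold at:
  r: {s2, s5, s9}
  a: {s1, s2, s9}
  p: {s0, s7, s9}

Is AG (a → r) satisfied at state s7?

Yes

Sat(a → r) = {s0, s2, s3, s4, s5, s6, s7, s8, s9}
AG (a → r): greatest fixpoint, start Z0 = {s0, s2, s3, s4, s5, s6, s7, s8, s9}, keep only states in Sat with every successor in Z. Z1 = {s0, s2, s3, s4, s5, s6, s7, s8}; Z2 = {s0, s2, s3, s4, s6, s7, s8}; fixed.
Sat(AG (a → r)) = {s0, s2, s3, s4, s6, s7, s8}
s7 ∈ Sat(AG (a → r)) = {s0, s2, s3, s4, s6, s7, s8}, so the formula holds at s7.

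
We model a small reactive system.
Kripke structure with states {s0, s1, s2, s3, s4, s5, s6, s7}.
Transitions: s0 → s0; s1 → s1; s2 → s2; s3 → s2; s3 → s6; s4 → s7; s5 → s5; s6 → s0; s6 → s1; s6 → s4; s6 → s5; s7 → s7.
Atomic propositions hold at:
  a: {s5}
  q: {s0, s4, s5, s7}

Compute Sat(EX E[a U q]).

E[a U q]: least fixpoint, start Z0 = Sat(q) = {s0, s4, s5, s7}, add states in Sat(a) with some successor in Z. Already a fixed point.
Sat(E[a U q]) = {s0, s4, s5, s7}
Sat(EX E[a U q]) = {s : some successor in {s0, s4, s5, s7}} = {s0, s4, s5, s6, s7}

{s0, s4, s5, s6, s7}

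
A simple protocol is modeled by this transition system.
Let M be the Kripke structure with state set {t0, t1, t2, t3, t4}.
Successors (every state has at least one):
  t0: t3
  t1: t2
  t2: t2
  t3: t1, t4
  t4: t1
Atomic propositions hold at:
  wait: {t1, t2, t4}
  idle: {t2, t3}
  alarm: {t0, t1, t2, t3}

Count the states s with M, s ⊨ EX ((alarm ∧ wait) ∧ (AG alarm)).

Sat(alarm ∧ wait) = {t1, t2}
AG alarm: greatest fixpoint, start Z0 = {t0, t1, t2, t3}, keep only states in Sat with every successor in Z. Z1 = {t0, t1, t2}; Z2 = {t1, t2}; fixed.
Sat(AG alarm) = {t1, t2}
Sat((alarm ∧ wait) ∧ (AG alarm)) = {t1, t2}
Sat(EX ((alarm ∧ wait) ∧ (AG alarm))) = {s : some successor in {t1, t2}} = {t1, t2, t3, t4}
|Sat(EX ((alarm ∧ wait) ∧ (AG alarm)))| = |{t1, t2, t3, t4}| = 4.

4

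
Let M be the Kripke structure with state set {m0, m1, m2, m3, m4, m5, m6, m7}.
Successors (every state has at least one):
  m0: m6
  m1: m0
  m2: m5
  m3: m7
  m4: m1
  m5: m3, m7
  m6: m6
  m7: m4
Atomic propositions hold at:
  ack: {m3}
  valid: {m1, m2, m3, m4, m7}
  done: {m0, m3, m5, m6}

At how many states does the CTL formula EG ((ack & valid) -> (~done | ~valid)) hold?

Sat(ack & valid) = {m3}
Sat(~done) = {m1, m2, m4, m7}
Sat(~valid) = {m0, m5, m6}
Sat(~done | ~valid) = {m0, m1, m2, m4, m5, m6, m7}
Sat((ack & valid) -> (~done | ~valid)) = {m0, m1, m2, m4, m5, m6, m7}
EG ((ack & valid) -> (~done | ~valid)): greatest fixpoint, start Z0 = {m0, m1, m2, m4, m5, m6, m7}, keep only states in Sat with some successor in Z. Already a fixed point.
Sat(EG ((ack & valid) -> (~done | ~valid))) = {m0, m1, m2, m4, m5, m6, m7}
|Sat(EG ((ack & valid) -> (~done | ~valid)))| = |{m0, m1, m2, m4, m5, m6, m7}| = 7.

7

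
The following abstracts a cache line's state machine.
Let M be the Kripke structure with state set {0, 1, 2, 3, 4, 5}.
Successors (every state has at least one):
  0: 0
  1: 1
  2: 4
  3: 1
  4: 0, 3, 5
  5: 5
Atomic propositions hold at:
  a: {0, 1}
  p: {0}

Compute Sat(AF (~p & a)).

{1, 3}

Sat(~p) = {1, 2, 3, 4, 5}
Sat(~p & a) = {1}
AF (~p & a): least fixpoint, start Z0 = {1}, add states with every successor in Z. Z1 = {1, 3}; fixed.
Sat(AF (~p & a)) = {1, 3}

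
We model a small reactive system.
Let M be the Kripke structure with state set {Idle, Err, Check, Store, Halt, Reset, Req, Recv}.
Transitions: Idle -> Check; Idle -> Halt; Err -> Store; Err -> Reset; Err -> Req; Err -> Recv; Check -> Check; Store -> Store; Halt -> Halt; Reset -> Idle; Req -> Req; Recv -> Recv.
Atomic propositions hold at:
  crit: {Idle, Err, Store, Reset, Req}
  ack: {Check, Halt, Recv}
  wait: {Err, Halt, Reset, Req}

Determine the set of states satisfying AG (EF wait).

EF wait: least fixpoint, start Z0 = {Err, Halt, Reset, Req}, add states with some successor in Z. Z1 = {Idle, Err, Halt, Reset, Req}; fixed.
Sat(EF wait) = {Idle, Err, Halt, Reset, Req}
AG (EF wait): greatest fixpoint, start Z0 = {Idle, Err, Halt, Reset, Req}, keep only states in Sat with every successor in Z. Z1 = {Halt, Reset, Req}; Z2 = {Halt, Req}; fixed.
Sat(AG (EF wait)) = {Halt, Req}

{Halt, Req}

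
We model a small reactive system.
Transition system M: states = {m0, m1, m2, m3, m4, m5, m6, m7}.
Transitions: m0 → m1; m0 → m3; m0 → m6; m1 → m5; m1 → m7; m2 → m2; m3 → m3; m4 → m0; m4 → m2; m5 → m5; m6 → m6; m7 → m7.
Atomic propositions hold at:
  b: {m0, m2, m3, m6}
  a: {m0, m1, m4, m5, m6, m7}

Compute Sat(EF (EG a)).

{m0, m1, m4, m5, m6, m7}

EG a: greatest fixpoint, start Z0 = {m0, m1, m4, m5, m6, m7}, keep only states in Sat with some successor in Z. Already a fixed point.
Sat(EG a) = {m0, m1, m4, m5, m6, m7}
EF (EG a): least fixpoint, start Z0 = {m0, m1, m4, m5, m6, m7}, add states with some successor in Z. Already a fixed point.
Sat(EF (EG a)) = {m0, m1, m4, m5, m6, m7}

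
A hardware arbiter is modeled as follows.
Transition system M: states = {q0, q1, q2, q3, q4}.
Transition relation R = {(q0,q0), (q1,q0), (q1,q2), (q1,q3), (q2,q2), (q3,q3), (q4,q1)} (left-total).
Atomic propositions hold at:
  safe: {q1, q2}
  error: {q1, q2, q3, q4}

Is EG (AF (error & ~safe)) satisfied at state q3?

Sat(~safe) = {q0, q3, q4}
Sat(error & ~safe) = {q3, q4}
AF (error & ~safe): least fixpoint, start Z0 = {q3, q4}, add states with every successor in Z. Already a fixed point.
Sat(AF (error & ~safe)) = {q3, q4}
EG (AF (error & ~safe)): greatest fixpoint, start Z0 = {q3, q4}, keep only states in Sat with some successor in Z. Z1 = {q3}; fixed.
Sat(EG (AF (error & ~safe))) = {q3}
q3 ∈ Sat(EG (AF (error & ~safe))) = {q3}, so the formula holds at q3.

Yes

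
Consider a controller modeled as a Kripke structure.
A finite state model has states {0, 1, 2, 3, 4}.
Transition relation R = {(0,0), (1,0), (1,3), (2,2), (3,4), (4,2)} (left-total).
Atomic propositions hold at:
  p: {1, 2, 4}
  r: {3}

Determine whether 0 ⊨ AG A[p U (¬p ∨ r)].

Yes

Sat(¬p) = {0, 3}
Sat(¬p ∨ r) = {0, 3}
A[p U (¬p ∨ r)]: least fixpoint, start Z0 = Sat((¬p ∨ r)) = {0, 3}, add states in Sat(p) with every successor in Z. Z1 = {0, 1, 3}; fixed.
Sat(A[p U (¬p ∨ r)]) = {0, 1, 3}
AG A[p U (¬p ∨ r)]: greatest fixpoint, start Z0 = {0, 1, 3}, keep only states in Sat with every successor in Z. Z1 = {0, 1}; Z2 = {0}; fixed.
Sat(AG A[p U (¬p ∨ r)]) = {0}
0 ∈ Sat(AG A[p U (¬p ∨ r)]) = {0}, so the formula holds at 0.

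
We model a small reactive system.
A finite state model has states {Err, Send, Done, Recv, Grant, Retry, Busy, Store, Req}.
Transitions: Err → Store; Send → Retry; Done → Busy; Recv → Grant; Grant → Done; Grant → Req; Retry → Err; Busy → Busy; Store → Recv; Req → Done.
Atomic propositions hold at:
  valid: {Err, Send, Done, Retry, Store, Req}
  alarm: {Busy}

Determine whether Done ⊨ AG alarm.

AG alarm: greatest fixpoint, start Z0 = {Busy}, keep only states in Sat with every successor in Z. Already a fixed point.
Sat(AG alarm) = {Busy}
Done ∉ Sat(AG alarm) = {Busy}, so the formula does not hold at Done.

No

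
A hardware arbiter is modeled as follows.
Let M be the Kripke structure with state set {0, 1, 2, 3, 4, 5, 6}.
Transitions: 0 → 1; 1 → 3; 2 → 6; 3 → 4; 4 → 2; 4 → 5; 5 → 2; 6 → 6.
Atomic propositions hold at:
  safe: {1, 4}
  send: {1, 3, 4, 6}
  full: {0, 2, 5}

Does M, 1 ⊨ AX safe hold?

Sat(AX safe) = {s : every successor in {1, 4}} = {0, 3}
1 ∉ Sat(AX safe) = {0, 3}, so the formula does not hold at 1.

No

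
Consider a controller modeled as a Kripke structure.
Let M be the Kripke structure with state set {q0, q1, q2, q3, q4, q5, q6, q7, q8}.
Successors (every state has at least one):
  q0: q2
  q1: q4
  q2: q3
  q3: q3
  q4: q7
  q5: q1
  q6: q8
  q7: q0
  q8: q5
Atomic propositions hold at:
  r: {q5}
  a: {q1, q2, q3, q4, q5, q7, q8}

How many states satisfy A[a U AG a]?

AG a: greatest fixpoint, start Z0 = {q1, q2, q3, q4, q5, q7, q8}, keep only states in Sat with every successor in Z. Z1 = {q1, q2, q3, q4, q5, q8}; Z2 = {q1, q2, q3, q5, q8}; Z3 = {q2, q3, q5, q8}; Z4 = {q2, q3, q8}; Z5 = {q2, q3}; fixed.
Sat(AG a) = {q2, q3}
A[a U AG a]: least fixpoint, start Z0 = Sat(AG a) = {q2, q3}, add states in Sat(a) with every successor in Z. Already a fixed point.
Sat(A[a U AG a]) = {q2, q3}
|Sat(A[a U AG a])| = |{q2, q3}| = 2.

2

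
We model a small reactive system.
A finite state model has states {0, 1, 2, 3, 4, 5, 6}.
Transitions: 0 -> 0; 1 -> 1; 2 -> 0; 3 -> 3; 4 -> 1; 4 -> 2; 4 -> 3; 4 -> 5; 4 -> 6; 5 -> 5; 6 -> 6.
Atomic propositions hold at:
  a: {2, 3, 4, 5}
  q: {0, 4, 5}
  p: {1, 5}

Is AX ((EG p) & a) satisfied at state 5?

Yes

EG p: greatest fixpoint, start Z0 = {1, 5}, keep only states in Sat with some successor in Z. Already a fixed point.
Sat(EG p) = {1, 5}
Sat((EG p) & a) = {5}
Sat(AX ((EG p) & a)) = {s : every successor in {5}} = {5}
5 ∈ Sat(AX ((EG p) & a)) = {5}, so the formula holds at 5.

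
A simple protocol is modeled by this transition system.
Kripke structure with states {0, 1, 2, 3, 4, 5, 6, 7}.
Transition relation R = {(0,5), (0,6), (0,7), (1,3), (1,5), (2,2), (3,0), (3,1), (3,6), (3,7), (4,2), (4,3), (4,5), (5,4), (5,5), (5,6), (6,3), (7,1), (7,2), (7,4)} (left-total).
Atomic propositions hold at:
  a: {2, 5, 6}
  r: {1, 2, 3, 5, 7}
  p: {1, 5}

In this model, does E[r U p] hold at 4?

E[r U p]: least fixpoint, start Z0 = Sat(p) = {1, 5}, add states in Sat(r) with some successor in Z. Z1 = {1, 3, 5, 7}; fixed.
Sat(E[r U p]) = {1, 3, 5, 7}
4 ∉ Sat(E[r U p]) = {1, 3, 5, 7}, so the formula does not hold at 4.

No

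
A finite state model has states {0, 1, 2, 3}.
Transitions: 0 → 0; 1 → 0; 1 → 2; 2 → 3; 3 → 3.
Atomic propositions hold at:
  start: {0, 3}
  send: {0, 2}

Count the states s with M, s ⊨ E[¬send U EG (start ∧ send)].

Sat(¬send) = {1, 3}
Sat(start ∧ send) = {0}
EG (start ∧ send): greatest fixpoint, start Z0 = {0}, keep only states in Sat with some successor in Z. Already a fixed point.
Sat(EG (start ∧ send)) = {0}
E[¬send U EG (start ∧ send)]: least fixpoint, start Z0 = Sat(EG (start ∧ send)) = {0}, add states in Sat(¬send) with some successor in Z. Z1 = {0, 1}; fixed.
Sat(E[¬send U EG (start ∧ send)]) = {0, 1}
|Sat(E[¬send U EG (start ∧ send)])| = |{0, 1}| = 2.

2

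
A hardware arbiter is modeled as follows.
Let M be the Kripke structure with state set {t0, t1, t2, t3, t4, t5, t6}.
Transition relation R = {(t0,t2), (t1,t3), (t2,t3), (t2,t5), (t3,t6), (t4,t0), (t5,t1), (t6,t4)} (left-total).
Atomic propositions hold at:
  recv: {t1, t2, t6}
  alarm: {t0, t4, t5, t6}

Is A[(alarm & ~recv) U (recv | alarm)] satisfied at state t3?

No

Sat(~recv) = {t0, t3, t4, t5}
Sat(alarm & ~recv) = {t0, t4, t5}
Sat(recv | alarm) = {t0, t1, t2, t4, t5, t6}
A[(alarm & ~recv) U (recv | alarm)]: least fixpoint, start Z0 = Sat((recv | alarm)) = {t0, t1, t2, t4, t5, t6}, add states in Sat(alarm & ~recv) with every successor in Z. Already a fixed point.
Sat(A[(alarm & ~recv) U (recv | alarm)]) = {t0, t1, t2, t4, t5, t6}
t3 ∉ Sat(A[(alarm & ~recv) U (recv | alarm)]) = {t0, t1, t2, t4, t5, t6}, so the formula does not hold at t3.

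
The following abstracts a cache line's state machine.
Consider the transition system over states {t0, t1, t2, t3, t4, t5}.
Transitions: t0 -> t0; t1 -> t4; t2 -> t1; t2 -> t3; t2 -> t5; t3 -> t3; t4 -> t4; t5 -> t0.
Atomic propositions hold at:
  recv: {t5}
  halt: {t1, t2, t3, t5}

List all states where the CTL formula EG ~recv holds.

{t0, t1, t2, t3, t4}

Sat(~recv) = {t0, t1, t2, t3, t4}
EG ~recv: greatest fixpoint, start Z0 = {t0, t1, t2, t3, t4}, keep only states in Sat with some successor in Z. Already a fixed point.
Sat(EG ~recv) = {t0, t1, t2, t3, t4}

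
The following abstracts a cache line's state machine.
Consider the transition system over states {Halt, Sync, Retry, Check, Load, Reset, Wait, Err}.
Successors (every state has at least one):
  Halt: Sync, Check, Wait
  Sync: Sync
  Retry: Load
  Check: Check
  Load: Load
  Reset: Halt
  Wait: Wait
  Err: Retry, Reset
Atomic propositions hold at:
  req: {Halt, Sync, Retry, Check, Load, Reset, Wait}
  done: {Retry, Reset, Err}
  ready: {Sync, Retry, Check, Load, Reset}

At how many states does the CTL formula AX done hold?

1

Sat(AX done) = {s : every successor in {Retry, Reset, Err}} = {Err}
|Sat(AX done)| = |{Err}| = 1.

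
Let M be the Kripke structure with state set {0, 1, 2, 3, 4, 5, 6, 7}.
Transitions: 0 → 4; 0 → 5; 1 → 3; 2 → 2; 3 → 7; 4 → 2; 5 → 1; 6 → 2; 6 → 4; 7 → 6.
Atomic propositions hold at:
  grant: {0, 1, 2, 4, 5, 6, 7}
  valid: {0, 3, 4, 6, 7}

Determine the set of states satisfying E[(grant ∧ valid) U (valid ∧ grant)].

{0, 4, 6, 7}

Sat(grant ∧ valid) = {0, 4, 6, 7}
Sat(valid ∧ grant) = {0, 4, 6, 7}
E[(grant ∧ valid) U (valid ∧ grant)]: least fixpoint, start Z0 = Sat((valid ∧ grant)) = {0, 4, 6, 7}, add states in Sat(grant ∧ valid) with some successor in Z. Already a fixed point.
Sat(E[(grant ∧ valid) U (valid ∧ grant)]) = {0, 4, 6, 7}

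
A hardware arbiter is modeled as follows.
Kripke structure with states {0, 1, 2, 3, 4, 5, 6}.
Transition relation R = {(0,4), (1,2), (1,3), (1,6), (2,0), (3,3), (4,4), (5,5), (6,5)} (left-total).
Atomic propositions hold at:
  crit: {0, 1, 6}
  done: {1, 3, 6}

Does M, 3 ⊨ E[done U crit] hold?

No

E[done U crit]: least fixpoint, start Z0 = Sat(crit) = {0, 1, 6}, add states in Sat(done) with some successor in Z. Already a fixed point.
Sat(E[done U crit]) = {0, 1, 6}
3 ∉ Sat(E[done U crit]) = {0, 1, 6}, so the formula does not hold at 3.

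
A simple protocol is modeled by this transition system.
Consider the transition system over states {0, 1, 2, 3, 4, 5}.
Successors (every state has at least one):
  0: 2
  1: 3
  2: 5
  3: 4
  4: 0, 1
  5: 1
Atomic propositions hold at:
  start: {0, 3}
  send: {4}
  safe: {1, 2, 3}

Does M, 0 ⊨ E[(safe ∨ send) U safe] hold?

No

Sat(safe ∨ send) = {1, 2, 3, 4}
E[(safe ∨ send) U safe]: least fixpoint, start Z0 = Sat(safe) = {1, 2, 3}, add states in Sat(safe ∨ send) with some successor in Z. Z1 = {1, 2, 3, 4}; fixed.
Sat(E[(safe ∨ send) U safe]) = {1, 2, 3, 4}
0 ∉ Sat(E[(safe ∨ send) U safe]) = {1, 2, 3, 4}, so the formula does not hold at 0.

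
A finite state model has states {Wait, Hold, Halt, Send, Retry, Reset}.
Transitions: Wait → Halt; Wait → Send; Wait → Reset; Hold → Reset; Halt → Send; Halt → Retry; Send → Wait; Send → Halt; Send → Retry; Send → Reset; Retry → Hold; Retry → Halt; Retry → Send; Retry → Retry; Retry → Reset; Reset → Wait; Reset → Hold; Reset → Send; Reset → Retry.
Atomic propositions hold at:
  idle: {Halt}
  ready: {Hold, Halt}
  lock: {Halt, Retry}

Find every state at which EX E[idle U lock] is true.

E[idle U lock]: least fixpoint, start Z0 = Sat(lock) = {Halt, Retry}, add states in Sat(idle) with some successor in Z. Already a fixed point.
Sat(E[idle U lock]) = {Halt, Retry}
Sat(EX E[idle U lock]) = {s : some successor in {Halt, Retry}} = {Wait, Halt, Send, Retry, Reset}

{Wait, Halt, Send, Retry, Reset}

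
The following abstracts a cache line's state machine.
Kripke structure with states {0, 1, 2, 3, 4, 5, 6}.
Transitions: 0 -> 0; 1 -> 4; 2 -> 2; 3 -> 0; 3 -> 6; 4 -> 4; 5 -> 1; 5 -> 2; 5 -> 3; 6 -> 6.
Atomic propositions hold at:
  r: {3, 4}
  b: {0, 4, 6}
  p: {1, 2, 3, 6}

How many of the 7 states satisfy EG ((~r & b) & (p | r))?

1

Sat(~r) = {0, 1, 2, 5, 6}
Sat(~r & b) = {0, 6}
Sat(p | r) = {1, 2, 3, 4, 6}
Sat((~r & b) & (p | r)) = {6}
EG ((~r & b) & (p | r)): greatest fixpoint, start Z0 = {6}, keep only states in Sat with some successor in Z. Already a fixed point.
Sat(EG ((~r & b) & (p | r))) = {6}
|Sat(EG ((~r & b) & (p | r)))| = |{6}| = 1.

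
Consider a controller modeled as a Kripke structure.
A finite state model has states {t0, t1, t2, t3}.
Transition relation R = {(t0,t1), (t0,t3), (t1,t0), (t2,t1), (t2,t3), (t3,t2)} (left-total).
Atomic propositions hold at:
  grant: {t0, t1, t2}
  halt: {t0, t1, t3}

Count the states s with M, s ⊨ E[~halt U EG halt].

3

Sat(~halt) = {t2}
EG halt: greatest fixpoint, start Z0 = {t0, t1, t3}, keep only states in Sat with some successor in Z. Z1 = {t0, t1}; fixed.
Sat(EG halt) = {t0, t1}
E[~halt U EG halt]: least fixpoint, start Z0 = Sat(EG halt) = {t0, t1}, add states in Sat(~halt) with some successor in Z. Z1 = {t0, t1, t2}; fixed.
Sat(E[~halt U EG halt]) = {t0, t1, t2}
|Sat(E[~halt U EG halt])| = |{t0, t1, t2}| = 3.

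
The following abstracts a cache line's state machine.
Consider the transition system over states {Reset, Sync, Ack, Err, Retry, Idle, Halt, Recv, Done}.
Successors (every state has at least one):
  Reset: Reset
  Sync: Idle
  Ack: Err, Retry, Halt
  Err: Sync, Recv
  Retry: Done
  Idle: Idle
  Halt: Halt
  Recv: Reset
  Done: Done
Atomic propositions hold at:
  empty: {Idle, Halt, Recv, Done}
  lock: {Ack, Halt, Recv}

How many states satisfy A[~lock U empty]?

7

Sat(~lock) = {Reset, Sync, Err, Retry, Idle, Done}
A[~lock U empty]: least fixpoint, start Z0 = Sat(empty) = {Idle, Halt, Recv, Done}, add states in Sat(~lock) with every successor in Z. Z1 = {Sync, Retry, Idle, Halt, Recv, Done}; Z2 = {Sync, Err, Retry, Idle, Halt, Recv, Done}; fixed.
Sat(A[~lock U empty]) = {Sync, Err, Retry, Idle, Halt, Recv, Done}
|Sat(A[~lock U empty])| = |{Sync, Err, Retry, Idle, Halt, Recv, Done}| = 7.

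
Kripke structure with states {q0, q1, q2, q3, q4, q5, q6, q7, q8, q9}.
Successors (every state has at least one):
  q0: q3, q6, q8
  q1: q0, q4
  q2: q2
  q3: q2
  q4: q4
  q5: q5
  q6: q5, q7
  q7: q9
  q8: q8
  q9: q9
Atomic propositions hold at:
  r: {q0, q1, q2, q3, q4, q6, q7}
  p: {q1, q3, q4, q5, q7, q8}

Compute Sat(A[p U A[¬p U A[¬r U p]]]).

Sat(¬p) = {q0, q2, q6, q9}
Sat(¬r) = {q5, q8, q9}
A[¬r U p]: least fixpoint, start Z0 = Sat(p) = {q1, q3, q4, q5, q7, q8}, add states in Sat(¬r) with every successor in Z. Already a fixed point.
Sat(A[¬r U p]) = {q1, q3, q4, q5, q7, q8}
A[¬p U A[¬r U p]]: least fixpoint, start Z0 = Sat(A[¬r U p]) = {q1, q3, q4, q5, q7, q8}, add states in Sat(¬p) with every successor in Z. Z1 = {q1, q3, q4, q5, q6, q7, q8}; Z2 = {q0, q1, q3, q4, q5, q6, q7, q8}; fixed.
Sat(A[¬p U A[¬r U p]]) = {q0, q1, q3, q4, q5, q6, q7, q8}
A[p U A[¬p U A[¬r U p]]]: least fixpoint, start Z0 = Sat(A[¬p U A[¬r U p]]) = {q0, q1, q3, q4, q5, q6, q7, q8}, add states in Sat(p) with every successor in Z. Already a fixed point.
Sat(A[p U A[¬p U A[¬r U p]]]) = {q0, q1, q3, q4, q5, q6, q7, q8}

{q0, q1, q3, q4, q5, q6, q7, q8}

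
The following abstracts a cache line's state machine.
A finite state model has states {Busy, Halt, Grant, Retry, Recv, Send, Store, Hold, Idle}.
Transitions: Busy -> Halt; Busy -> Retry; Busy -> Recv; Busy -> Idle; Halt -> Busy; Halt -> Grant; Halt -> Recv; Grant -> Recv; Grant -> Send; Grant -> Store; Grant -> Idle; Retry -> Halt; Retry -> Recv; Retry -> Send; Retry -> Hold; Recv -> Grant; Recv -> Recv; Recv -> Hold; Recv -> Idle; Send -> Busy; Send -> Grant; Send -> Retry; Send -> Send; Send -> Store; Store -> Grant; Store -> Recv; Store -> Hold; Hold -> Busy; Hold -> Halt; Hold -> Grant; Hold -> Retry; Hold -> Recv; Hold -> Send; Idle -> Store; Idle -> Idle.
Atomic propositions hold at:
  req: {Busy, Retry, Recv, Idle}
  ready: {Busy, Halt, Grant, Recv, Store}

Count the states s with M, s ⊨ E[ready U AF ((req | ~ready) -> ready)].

Sat(~ready) = {Retry, Send, Hold, Idle}
Sat(req | ~ready) = {Busy, Retry, Recv, Send, Hold, Idle}
Sat((req | ~ready) -> ready) = {Busy, Halt, Grant, Recv, Store}
AF ((req | ~ready) -> ready): least fixpoint, start Z0 = {Busy, Halt, Grant, Recv, Store}, add states with every successor in Z. Already a fixed point.
Sat(AF ((req | ~ready) -> ready)) = {Busy, Halt, Grant, Recv, Store}
E[ready U AF ((req | ~ready) -> ready)]: least fixpoint, start Z0 = Sat(AF ((req | ~ready) -> ready)) = {Busy, Halt, Grant, Recv, Store}, add states in Sat(ready) with some successor in Z. Already a fixed point.
Sat(E[ready U AF ((req | ~ready) -> ready)]) = {Busy, Halt, Grant, Recv, Store}
|Sat(E[ready U AF ((req | ~ready) -> ready)])| = |{Busy, Halt, Grant, Recv, Store}| = 5.

5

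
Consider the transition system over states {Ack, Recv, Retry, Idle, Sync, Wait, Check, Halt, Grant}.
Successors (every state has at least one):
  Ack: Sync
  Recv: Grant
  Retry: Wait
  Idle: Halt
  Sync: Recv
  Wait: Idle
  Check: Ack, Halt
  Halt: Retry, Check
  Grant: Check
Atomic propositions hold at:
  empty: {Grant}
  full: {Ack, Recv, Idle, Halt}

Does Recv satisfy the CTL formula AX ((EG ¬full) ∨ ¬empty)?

Sat(¬full) = {Retry, Sync, Wait, Check, Grant}
EG ¬full: greatest fixpoint, start Z0 = {Retry, Sync, Wait, Check, Grant}, keep only states in Sat with some successor in Z. Z1 = {Retry, Grant}; Z2 = ∅; fixed.
Sat(EG ¬full) = ∅
Sat(¬empty) = {Ack, Recv, Retry, Idle, Sync, Wait, Check, Halt}
Sat((EG ¬full) ∨ ¬empty) = {Ack, Recv, Retry, Idle, Sync, Wait, Check, Halt}
Sat(AX ((EG ¬full) ∨ ¬empty)) = {s : every successor in {Ack, Recv, Retry, Idle, Sync, Wait, Check, Halt}} = {Ack, Retry, Idle, Sync, Wait, Check, Halt, Grant}
Recv ∉ Sat(AX ((EG ¬full) ∨ ¬empty)) = {Ack, Retry, Idle, Sync, Wait, Check, Halt, Grant}, so the formula does not hold at Recv.

No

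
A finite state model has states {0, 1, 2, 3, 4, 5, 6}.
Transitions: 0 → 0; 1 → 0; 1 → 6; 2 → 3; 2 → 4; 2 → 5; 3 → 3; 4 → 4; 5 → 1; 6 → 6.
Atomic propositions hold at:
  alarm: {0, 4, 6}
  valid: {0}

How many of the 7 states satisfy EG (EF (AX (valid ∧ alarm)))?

4

Sat(valid ∧ alarm) = {0}
Sat(AX (valid ∧ alarm)) = {s : every successor in {0}} = {0}
EF (AX (valid ∧ alarm)): least fixpoint, start Z0 = {0}, add states with some successor in Z. Z1 = {0, 1}; Z2 = {0, 1, 5}; Z3 = {0, 1, 2, 5}; fixed.
Sat(EF (AX (valid ∧ alarm))) = {0, 1, 2, 5}
EG (EF (AX (valid ∧ alarm))): greatest fixpoint, start Z0 = {0, 1, 2, 5}, keep only states in Sat with some successor in Z. Already a fixed point.
Sat(EG (EF (AX (valid ∧ alarm)))) = {0, 1, 2, 5}
|Sat(EG (EF (AX (valid ∧ alarm))))| = |{0, 1, 2, 5}| = 4.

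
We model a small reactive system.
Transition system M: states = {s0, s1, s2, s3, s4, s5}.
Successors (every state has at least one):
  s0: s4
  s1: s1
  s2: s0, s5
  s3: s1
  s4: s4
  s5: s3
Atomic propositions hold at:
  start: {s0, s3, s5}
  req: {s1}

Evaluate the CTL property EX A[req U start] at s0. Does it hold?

A[req U start]: least fixpoint, start Z0 = Sat(start) = {s0, s3, s5}, add states in Sat(req) with every successor in Z. Already a fixed point.
Sat(A[req U start]) = {s0, s3, s5}
Sat(EX A[req U start]) = {s : some successor in {s0, s3, s5}} = {s2, s5}
s0 ∉ Sat(EX A[req U start]) = {s2, s5}, so the formula does not hold at s0.

No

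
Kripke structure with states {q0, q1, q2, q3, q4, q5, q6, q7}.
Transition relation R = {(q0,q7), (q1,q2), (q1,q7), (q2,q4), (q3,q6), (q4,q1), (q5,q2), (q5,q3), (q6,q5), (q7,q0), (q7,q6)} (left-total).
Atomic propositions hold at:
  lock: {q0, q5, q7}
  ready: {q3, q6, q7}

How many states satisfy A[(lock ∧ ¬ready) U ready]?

Sat(¬ready) = {q0, q1, q2, q4, q5}
Sat(lock ∧ ¬ready) = {q0, q5}
A[(lock ∧ ¬ready) U ready]: least fixpoint, start Z0 = Sat(ready) = {q3, q6, q7}, add states in Sat(lock ∧ ¬ready) with every successor in Z. Z1 = {q0, q3, q6, q7}; fixed.
Sat(A[(lock ∧ ¬ready) U ready]) = {q0, q3, q6, q7}
|Sat(A[(lock ∧ ¬ready) U ready])| = |{q0, q3, q6, q7}| = 4.

4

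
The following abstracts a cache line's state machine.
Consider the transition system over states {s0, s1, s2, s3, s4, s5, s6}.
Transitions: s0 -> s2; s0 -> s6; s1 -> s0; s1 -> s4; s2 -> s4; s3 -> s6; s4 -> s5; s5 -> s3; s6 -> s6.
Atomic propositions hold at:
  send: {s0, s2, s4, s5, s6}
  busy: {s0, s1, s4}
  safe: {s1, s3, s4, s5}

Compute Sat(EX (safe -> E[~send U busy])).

{s0, s1, s2, s3, s6}

Sat(~send) = {s1, s3}
E[~send U busy]: least fixpoint, start Z0 = Sat(busy) = {s0, s1, s4}, add states in Sat(~send) with some successor in Z. Already a fixed point.
Sat(E[~send U busy]) = {s0, s1, s4}
Sat(safe -> E[~send U busy]) = {s0, s1, s2, s4, s6}
Sat(EX (safe -> E[~send U busy])) = {s : some successor in {s0, s1, s2, s4, s6}} = {s0, s1, s2, s3, s6}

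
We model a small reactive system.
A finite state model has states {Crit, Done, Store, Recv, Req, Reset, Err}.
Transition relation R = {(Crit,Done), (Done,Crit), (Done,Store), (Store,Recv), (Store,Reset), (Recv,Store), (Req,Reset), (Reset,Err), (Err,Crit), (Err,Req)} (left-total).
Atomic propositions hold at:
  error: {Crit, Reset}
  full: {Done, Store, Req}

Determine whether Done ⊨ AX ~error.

Sat(~error) = {Done, Store, Recv, Req, Err}
Sat(AX ~error) = {s : every successor in {Done, Store, Recv, Req, Err}} = {Crit, Recv, Reset}
Done ∉ Sat(AX ~error) = {Crit, Recv, Reset}, so the formula does not hold at Done.

No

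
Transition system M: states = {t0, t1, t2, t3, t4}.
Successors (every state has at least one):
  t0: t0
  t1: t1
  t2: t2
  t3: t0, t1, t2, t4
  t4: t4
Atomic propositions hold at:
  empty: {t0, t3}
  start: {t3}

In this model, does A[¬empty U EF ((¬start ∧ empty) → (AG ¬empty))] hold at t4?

Sat(¬empty) = {t1, t2, t4}
Sat(¬start) = {t0, t1, t2, t4}
Sat(¬start ∧ empty) = {t0}
AG ¬empty: greatest fixpoint, start Z0 = {t1, t2, t4}, keep only states in Sat with every successor in Z. Already a fixed point.
Sat(AG ¬empty) = {t1, t2, t4}
Sat((¬start ∧ empty) → (AG ¬empty)) = {t1, t2, t3, t4}
EF ((¬start ∧ empty) → (AG ¬empty)): least fixpoint, start Z0 = {t1, t2, t3, t4}, add states with some successor in Z. Already a fixed point.
Sat(EF ((¬start ∧ empty) → (AG ¬empty))) = {t1, t2, t3, t4}
A[¬empty U EF ((¬start ∧ empty) → (AG ¬empty))]: least fixpoint, start Z0 = Sat(EF ((¬start ∧ empty) → (AG ¬empty))) = {t1, t2, t3, t4}, add states in Sat(¬empty) with every successor in Z. Already a fixed point.
Sat(A[¬empty U EF ((¬start ∧ empty) → (AG ¬empty))]) = {t1, t2, t3, t4}
t4 ∈ Sat(A[¬empty U EF ((¬start ∧ empty) → (AG ¬empty))]) = {t1, t2, t3, t4}, so the formula holds at t4.

Yes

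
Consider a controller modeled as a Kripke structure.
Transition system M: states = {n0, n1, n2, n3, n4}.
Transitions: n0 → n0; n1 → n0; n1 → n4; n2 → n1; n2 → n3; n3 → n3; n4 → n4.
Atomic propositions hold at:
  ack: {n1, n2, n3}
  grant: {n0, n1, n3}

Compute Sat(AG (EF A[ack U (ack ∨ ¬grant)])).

{n3, n4}

Sat(¬grant) = {n2, n4}
Sat(ack ∨ ¬grant) = {n1, n2, n3, n4}
A[ack U (ack ∨ ¬grant)]: least fixpoint, start Z0 = Sat((ack ∨ ¬grant)) = {n1, n2, n3, n4}, add states in Sat(ack) with every successor in Z. Already a fixed point.
Sat(A[ack U (ack ∨ ¬grant)]) = {n1, n2, n3, n4}
EF A[ack U (ack ∨ ¬grant)]: least fixpoint, start Z0 = {n1, n2, n3, n4}, add states with some successor in Z. Already a fixed point.
Sat(EF A[ack U (ack ∨ ¬grant)]) = {n1, n2, n3, n4}
AG (EF A[ack U (ack ∨ ¬grant)]): greatest fixpoint, start Z0 = {n1, n2, n3, n4}, keep only states in Sat with every successor in Z. Z1 = {n2, n3, n4}; Z2 = {n3, n4}; fixed.
Sat(AG (EF A[ack U (ack ∨ ¬grant)])) = {n3, n4}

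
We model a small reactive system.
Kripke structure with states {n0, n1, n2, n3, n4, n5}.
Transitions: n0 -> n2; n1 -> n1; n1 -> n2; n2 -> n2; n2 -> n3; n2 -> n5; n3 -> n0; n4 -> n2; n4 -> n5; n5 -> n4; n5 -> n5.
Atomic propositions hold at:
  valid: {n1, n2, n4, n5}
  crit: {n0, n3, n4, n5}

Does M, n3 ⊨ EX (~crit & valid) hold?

No

Sat(~crit) = {n1, n2}
Sat(~crit & valid) = {n1, n2}
Sat(EX (~crit & valid)) = {s : some successor in {n1, n2}} = {n0, n1, n2, n4}
n3 ∉ Sat(EX (~crit & valid)) = {n0, n1, n2, n4}, so the formula does not hold at n3.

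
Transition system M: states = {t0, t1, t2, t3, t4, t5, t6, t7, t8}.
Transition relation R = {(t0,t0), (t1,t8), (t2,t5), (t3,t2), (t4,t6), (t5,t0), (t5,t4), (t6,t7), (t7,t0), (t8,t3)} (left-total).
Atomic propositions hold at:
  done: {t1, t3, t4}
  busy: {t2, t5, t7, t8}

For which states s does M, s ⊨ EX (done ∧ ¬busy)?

{t5, t8}

Sat(¬busy) = {t0, t1, t3, t4, t6}
Sat(done ∧ ¬busy) = {t1, t3, t4}
Sat(EX (done ∧ ¬busy)) = {s : some successor in {t1, t3, t4}} = {t5, t8}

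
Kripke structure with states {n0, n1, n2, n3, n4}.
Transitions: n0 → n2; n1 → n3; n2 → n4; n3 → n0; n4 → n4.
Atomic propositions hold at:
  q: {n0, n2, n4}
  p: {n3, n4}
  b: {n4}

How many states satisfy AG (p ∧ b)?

Sat(p ∧ b) = {n4}
AG (p ∧ b): greatest fixpoint, start Z0 = {n4}, keep only states in Sat with every successor in Z. Already a fixed point.
Sat(AG (p ∧ b)) = {n4}
|Sat(AG (p ∧ b))| = |{n4}| = 1.

1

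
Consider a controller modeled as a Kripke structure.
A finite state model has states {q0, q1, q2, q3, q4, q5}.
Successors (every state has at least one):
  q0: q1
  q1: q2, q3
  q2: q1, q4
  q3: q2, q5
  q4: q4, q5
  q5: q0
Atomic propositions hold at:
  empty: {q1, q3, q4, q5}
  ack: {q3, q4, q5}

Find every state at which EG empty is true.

{q4}

EG empty: greatest fixpoint, start Z0 = {q1, q3, q4, q5}, keep only states in Sat with some successor in Z. Z1 = {q1, q3, q4}; Z2 = {q1, q4}; Z3 = {q4}; fixed.
Sat(EG empty) = {q4}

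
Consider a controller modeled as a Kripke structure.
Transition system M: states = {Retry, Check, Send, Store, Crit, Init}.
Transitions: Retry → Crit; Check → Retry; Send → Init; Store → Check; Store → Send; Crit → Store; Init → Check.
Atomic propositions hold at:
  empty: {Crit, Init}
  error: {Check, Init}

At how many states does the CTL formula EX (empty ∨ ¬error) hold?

5

Sat(¬error) = {Retry, Send, Store, Crit}
Sat(empty ∨ ¬error) = {Retry, Send, Store, Crit, Init}
Sat(EX (empty ∨ ¬error)) = {s : some successor in {Retry, Send, Store, Crit, Init}} = {Retry, Check, Send, Store, Crit}
|Sat(EX (empty ∨ ¬error))| = |{Retry, Check, Send, Store, Crit}| = 5.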